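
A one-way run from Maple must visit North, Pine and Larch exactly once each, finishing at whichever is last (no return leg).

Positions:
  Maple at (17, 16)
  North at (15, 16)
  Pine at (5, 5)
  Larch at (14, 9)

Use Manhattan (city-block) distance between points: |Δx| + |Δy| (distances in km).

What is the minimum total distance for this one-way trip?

Minimum one-way distance = 23 km.

There are 3! = 6 possible orderings.
Maple→North→Pine→Larch: 2+21+13 = 36
Maple→North→Larch→Pine: 2+8+13 = 23
Maple→Pine→North→Larch: 23+21+8 = 52
Maple→Pine→Larch→North: 23+13+8 = 44
Maple→Larch→North→Pine: 10+8+21 = 39
Maple→Larch→Pine→North: 10+13+21 = 44
The minimum is 23.
One shortest path: Maple → North → Larch → Pine.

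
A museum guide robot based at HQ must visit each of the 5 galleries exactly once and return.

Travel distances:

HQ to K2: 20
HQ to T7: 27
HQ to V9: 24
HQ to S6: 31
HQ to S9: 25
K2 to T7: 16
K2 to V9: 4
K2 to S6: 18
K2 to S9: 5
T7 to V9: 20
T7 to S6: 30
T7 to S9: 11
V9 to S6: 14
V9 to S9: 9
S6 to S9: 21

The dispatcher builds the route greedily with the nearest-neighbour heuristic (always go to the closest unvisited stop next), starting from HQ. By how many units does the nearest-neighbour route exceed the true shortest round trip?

13 longer than the optimal tour.

HQ: K2=20, V9=24, S9=25, T7=27, S6=31 ⇒ K2
K2: V9=4, S9=5, T7=16, S6=18 ⇒ V9
V9: S9=9, S6=14, T7=20 ⇒ S9
S9: T7=11, S6=21 ⇒ T7
T7: S6=30 ⇒ S6
NN route HQ → K2 → V9 → S9 → T7 → S6 → HQ costs 105.
Optimal: HQ → T7 → S9 → K2 → V9 → S6 → HQ costs 92 (by enumerating all 60 distinct tours).
Excess = 105 − 92 = 13.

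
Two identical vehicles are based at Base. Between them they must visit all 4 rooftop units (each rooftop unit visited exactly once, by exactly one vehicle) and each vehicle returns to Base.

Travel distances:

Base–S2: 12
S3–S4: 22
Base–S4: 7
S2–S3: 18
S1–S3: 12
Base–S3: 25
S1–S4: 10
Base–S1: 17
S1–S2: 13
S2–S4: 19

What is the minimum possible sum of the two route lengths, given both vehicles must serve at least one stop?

Try each way of splitting the stops between the two vehicles (each non-empty) and, for each split, find the best tour for each vehicle:
  {S1} + {S2, S3, S4}: 34 + 59 = 93
  {S2} + {S1, S3, S4}: 24 + 54 = 78
  {S1, S2} + {S3, S4}: 42 + 54 = 96
  {S3} + {S1, S2, S4}: 50 + 42 = 92
  {S1, S3} + {S2, S4}: 54 + 38 = 92
  {S2, S3} + {S1, S4}: 55 + 34 = 89
  … (7 splits in total)
  {S1, S2, S3} + {S4}: 59 + 14 = 73  ← best
Best: vehicle 1 Base → S1 → S3 → S2 → Base = 59; vehicle 2 Base → S4 → Base = 14; combined 73.

73 — the smallest possible combined total.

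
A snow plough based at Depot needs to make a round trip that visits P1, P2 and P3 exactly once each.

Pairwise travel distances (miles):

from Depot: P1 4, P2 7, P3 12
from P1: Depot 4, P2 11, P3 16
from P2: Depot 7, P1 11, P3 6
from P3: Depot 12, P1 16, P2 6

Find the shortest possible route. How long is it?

Depot - P1 - P2 - P3 - Depot: 4+11+6+12 = 33
Depot - P1 - P3 - P2 - Depot: 4+16+6+7 = 33
Depot - P2 - P1 - P3 - Depot: 7+11+16+12 = 46
The minimum is 33.
One optimal route: Depot → P1 → P2 → P3 → Depot (or its reverse).

Shortest round trip = 33 miles.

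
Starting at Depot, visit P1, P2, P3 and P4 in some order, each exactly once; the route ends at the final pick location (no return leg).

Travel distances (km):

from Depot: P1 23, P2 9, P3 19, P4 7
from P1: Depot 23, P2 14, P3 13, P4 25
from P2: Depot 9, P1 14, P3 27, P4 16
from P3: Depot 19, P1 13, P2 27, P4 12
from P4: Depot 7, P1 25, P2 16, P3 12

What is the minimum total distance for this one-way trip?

Shortest open route: 46 km.

There are 4! = 24 possible orderings.
Depot → P1 → P2 → P3 → P4: 23+14+27+12 = 76
Depot → P1 → P2 → P4 → P3: 23+14+16+12 = 65
Depot → P1 → P3 → P2 → P4: 23+13+27+16 = 79
Depot → P1 → P3 → P4 → P2: 23+13+12+16 = 64
Depot → P1 → P4 → P2 → P3: 23+25+16+27 = 91
Depot → P1 → P4 → P3 → P2: 23+25+12+27 = 87
Depot → P2 → P1 → P3 → P4: 9+14+13+12 = 48
Depot → P2 → P1 → P4 → P3: 9+14+25+12 = 60
Depot → P2 → P3 → P1 → P4: 9+27+13+25 = 74
Depot → P2 → P3 → P4 → P1: 9+27+12+25 = 73
Depot → P2 → P4 → P1 → P3: 9+16+25+13 = 63
Depot → P2 → P4 → P3 → P1: 9+16+12+13 = 50
Depot → P3 → P1 → P2 → P4: 19+13+14+16 = 62
Depot → P3 → P1 → P4 → P2: 19+13+25+16 = 73
… (10 more)
Depot → P4 → P3 → P1 → P2: 7+12+13+14 = 46  ← best
The minimum is 46.
One shortest path: Depot → P4 → P3 → P1 → P2.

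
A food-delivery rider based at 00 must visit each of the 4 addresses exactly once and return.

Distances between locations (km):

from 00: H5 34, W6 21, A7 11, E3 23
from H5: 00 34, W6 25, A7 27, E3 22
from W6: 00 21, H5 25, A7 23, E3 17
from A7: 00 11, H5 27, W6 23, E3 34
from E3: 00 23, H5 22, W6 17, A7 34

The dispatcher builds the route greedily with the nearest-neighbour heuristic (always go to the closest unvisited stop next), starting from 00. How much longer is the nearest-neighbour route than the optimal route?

From 00: A7=11, W6=21, E3=23, H5=34 → choose A7 (11).
From A7: W6=23, H5=27, E3=34 → choose W6 (23).
From W6: E3=17, H5=25 → choose E3 (17).
From E3: H5=22 → choose H5 (22).
NN route 00 → A7 → W6 → E3 → H5 → 00 costs 107.
Optimal: 00 → W6 → E3 → H5 → A7 → 00 costs 98 (by enumerating all 12 distinct tours).
Excess = 107 − 98 = 9.

9 km longer than the optimal tour.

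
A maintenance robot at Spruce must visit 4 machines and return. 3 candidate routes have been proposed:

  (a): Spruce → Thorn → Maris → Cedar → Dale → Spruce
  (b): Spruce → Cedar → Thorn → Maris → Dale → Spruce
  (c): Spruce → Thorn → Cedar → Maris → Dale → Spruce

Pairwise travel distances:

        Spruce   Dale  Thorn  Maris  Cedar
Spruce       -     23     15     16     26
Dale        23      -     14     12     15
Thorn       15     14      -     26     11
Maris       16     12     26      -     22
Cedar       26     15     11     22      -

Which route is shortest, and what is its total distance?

Shortest is (c), total 83.

(a): 15 + 26 + 22 + 15 + 23 = 101
(b): 26 + 11 + 26 + 12 + 23 = 98
(c): 15 + 11 + 22 + 12 + 23 = 83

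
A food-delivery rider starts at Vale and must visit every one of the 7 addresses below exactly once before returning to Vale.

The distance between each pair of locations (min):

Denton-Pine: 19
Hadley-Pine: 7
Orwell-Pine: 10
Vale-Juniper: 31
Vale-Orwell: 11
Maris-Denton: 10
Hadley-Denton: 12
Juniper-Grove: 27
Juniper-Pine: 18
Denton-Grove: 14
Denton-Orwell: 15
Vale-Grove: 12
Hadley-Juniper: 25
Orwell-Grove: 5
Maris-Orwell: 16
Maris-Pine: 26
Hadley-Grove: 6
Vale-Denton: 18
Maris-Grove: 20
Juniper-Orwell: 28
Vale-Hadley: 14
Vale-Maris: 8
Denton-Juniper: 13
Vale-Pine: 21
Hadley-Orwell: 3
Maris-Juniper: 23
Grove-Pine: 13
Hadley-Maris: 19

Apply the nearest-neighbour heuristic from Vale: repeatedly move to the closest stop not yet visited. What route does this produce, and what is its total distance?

At Vale the remaining stops are Maris 8, Orwell 11, Grove 12, Hadley 14, Denton 18, Pine 21, Juniper 31; go to Maris.
At Maris the remaining stops are Denton 10, Orwell 16, Hadley 19, Grove 20, Juniper 23, Pine 26; go to Denton.
At Denton the remaining stops are Hadley 12, Juniper 13, Grove 14, Orwell 15, Pine 19; go to Hadley.
At Hadley the remaining stops are Orwell 3, Grove 6, Pine 7, Juniper 25; go to Orwell.
At Orwell the remaining stops are Grove 5, Pine 10, Juniper 28; go to Grove.
At Grove the remaining stops are Pine 13, Juniper 27; go to Pine.
At Pine the remaining stops are Juniper 18; go to Juniper.
Return Juniper→Vale: 31.
Total = 8 + 10 + 12 + 3 + 5 + 13 + 18 + 31 = 100.

Nearest-neighbour total = 100 min; route Vale → Maris → Denton → Hadley → Orwell → Grove → Pine → Juniper → Vale.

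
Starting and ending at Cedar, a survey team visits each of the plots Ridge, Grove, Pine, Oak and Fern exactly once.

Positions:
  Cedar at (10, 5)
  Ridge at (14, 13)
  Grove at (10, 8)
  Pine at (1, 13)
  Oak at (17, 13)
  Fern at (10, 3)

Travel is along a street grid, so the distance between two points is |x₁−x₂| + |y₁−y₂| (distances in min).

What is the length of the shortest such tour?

There are 60 distinct closed tours to check (reversals are equivalent).
Cedar-Ridge-Grove-Pine-Oak-Fern-Cedar: 12+9+14+16+17+2 = 70
Cedar-Ridge-Grove-Pine-Fern-Oak-Cedar: 12+9+14+19+17+15 = 86
Cedar-Ridge-Grove-Oak-Pine-Fern-Cedar: 12+9+12+16+19+2 = 70
Cedar-Ridge-Grove-Oak-Fern-Pine-Cedar: 12+9+12+17+19+17 = 86
Cedar-Ridge-Grove-Fern-Pine-Oak-Cedar: 12+9+5+19+16+15 = 76
Cedar-Ridge-Grove-Fern-Oak-Pine-Cedar: 12+9+5+17+16+17 = 76
Cedar-Ridge-Pine-Grove-Oak-Fern-Cedar: 12+13+14+12+17+2 = 70
Cedar-Ridge-Pine-Grove-Fern-Oak-Cedar: 12+13+14+5+17+15 = 76
Cedar-Ridge-Pine-Oak-Grove-Fern-Cedar: 12+13+16+12+5+2 = 60
Cedar-Ridge-Pine-Oak-Fern-Grove-Cedar: 12+13+16+17+5+3 = 66
Cedar-Ridge-Pine-Fern-Grove-Oak-Cedar: 12+13+19+5+12+15 = 76
Cedar-Ridge-Pine-Fern-Oak-Grove-Cedar: 12+13+19+17+12+3 = 76
Cedar-Ridge-Oak-Grove-Pine-Fern-Cedar: 12+3+12+14+19+2 = 62
Cedar-Ridge-Oak-Grove-Fern-Pine-Cedar: 12+3+12+5+19+17 = 68
… (46 more)
Cedar-Ridge-Oak-Pine-Grove-Fern-Cedar: 12+3+16+14+5+2 = 52  ← best
The minimum is 52.
One optimal route: Cedar → Ridge → Oak → Pine → Grove → Fern → Cedar (or its reverse).

52 min — the shortest possible round trip.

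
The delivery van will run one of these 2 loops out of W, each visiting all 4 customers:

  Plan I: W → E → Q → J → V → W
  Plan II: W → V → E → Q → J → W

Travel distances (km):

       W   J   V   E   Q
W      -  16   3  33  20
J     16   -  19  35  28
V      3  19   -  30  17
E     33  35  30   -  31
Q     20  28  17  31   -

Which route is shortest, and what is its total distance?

Plan I: 33 + 31 + 28 + 19 + 3 = 114
Plan II: 3 + 30 + 31 + 28 + 16 = 108

108 km — Plan II is the shortest.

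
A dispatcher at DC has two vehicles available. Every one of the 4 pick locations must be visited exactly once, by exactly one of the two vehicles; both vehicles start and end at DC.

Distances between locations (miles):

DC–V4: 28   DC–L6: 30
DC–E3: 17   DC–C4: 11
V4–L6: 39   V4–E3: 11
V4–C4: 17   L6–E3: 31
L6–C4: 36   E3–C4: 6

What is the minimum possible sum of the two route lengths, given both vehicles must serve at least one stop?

Minimum combined distance: 116 miles.

Check every non-empty split of the stops between the two vehicles; for each half take its own optimal tour:
  {V4} + {L6, E3, C4}: 56 + 78 = 134
  {L6} + {V4, E3, C4}: 60 + 56 = 116
  {V4, L6} + {E3, C4}: 97 + 34 = 131
  {E3} + {V4, L6, C4}: 34 + 97 = 131
  {V4, E3} + {L6, C4}: 56 + 77 = 133
  {L6, E3} + {V4, C4}: 78 + 56 = 134
  … (7 splits in total)
Best: vehicle 1 DC → L6 → DC = 60; vehicle 2 DC → V4 → E3 → C4 → DC = 56; combined 116.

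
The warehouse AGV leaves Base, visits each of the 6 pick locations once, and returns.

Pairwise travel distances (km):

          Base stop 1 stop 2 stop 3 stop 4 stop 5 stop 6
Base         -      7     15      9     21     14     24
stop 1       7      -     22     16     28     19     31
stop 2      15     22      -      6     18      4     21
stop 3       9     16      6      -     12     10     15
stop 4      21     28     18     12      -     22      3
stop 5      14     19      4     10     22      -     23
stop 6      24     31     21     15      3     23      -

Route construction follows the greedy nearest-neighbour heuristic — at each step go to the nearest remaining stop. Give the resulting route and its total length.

From Base: distances to unvisited — stop 1=7, stop 3=9, stop 5=14, stop 2=15, stop 4=21, stop 6=24. Nearest is stop 1 (7).
From stop 1: distances to unvisited — stop 3=16, stop 5=19, stop 2=22, stop 4=28, stop 6=31. Nearest is stop 3 (16).
From stop 3: distances to unvisited — stop 2=6, stop 5=10, stop 4=12, stop 6=15. Nearest is stop 2 (6).
From stop 2: distances to unvisited — stop 5=4, stop 4=18, stop 6=21. Nearest is stop 5 (4).
From stop 5: distances to unvisited — stop 4=22, stop 6=23. Nearest is stop 4 (22).
From stop 4: distances to unvisited — stop 6=3. Nearest is stop 6 (3).
Return stop 6→Base: 24.
Total = 7 + 16 + 6 + 4 + 22 + 3 + 24 = 82.

Total distance 82 km via the nearest-neighbour route Base → stop 1 → stop 3 → stop 2 → stop 5 → stop 4 → stop 6 → Base.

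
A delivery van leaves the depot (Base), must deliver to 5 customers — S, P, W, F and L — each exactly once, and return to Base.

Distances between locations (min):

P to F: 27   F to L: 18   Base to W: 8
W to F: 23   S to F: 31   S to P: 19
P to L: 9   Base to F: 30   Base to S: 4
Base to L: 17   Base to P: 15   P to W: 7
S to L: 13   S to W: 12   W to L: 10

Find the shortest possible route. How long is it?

Minimum total distance: 77 min.

Base → S → P → W → F → L → Base: 4+19+7+23+18+17 = 88
Base → S → P → W → L → F → Base: 4+19+7+10+18+30 = 88
Base → S → P → F → W → L → Base: 4+19+27+23+10+17 = 100
Base → S → P → F → L → W → Base: 4+19+27+18+10+8 = 86
Base → S → P → L → W → F → Base: 4+19+9+10+23+30 = 95
Base → S → P → L → F → W → Base: 4+19+9+18+23+8 = 81
Base → S → W → P → F → L → Base: 4+12+7+27+18+17 = 85
Base → S → W → P → L → F → Base: 4+12+7+9+18+30 = 80
Base → S → W → F → P → L → Base: 4+12+23+27+9+17 = 92
Base → S → W → F → L → P → Base: 4+12+23+18+9+15 = 81
Base → S → W → L → P → F → Base: 4+12+10+9+27+30 = 92
Base → S → W → L → F → P → Base: 4+12+10+18+27+15 = 86
Base → S → F → P → W → L → Base: 4+31+27+7+10+17 = 96
Base → S → F → P → L → W → Base: 4+31+27+9+10+8 = 89
… (46 more)
Base → S → F → L → P → W → Base: 4+31+18+9+7+8 = 77  ← best
The minimum is 77.
One optimal route: Base → S → F → L → P → W → Base (or its reverse).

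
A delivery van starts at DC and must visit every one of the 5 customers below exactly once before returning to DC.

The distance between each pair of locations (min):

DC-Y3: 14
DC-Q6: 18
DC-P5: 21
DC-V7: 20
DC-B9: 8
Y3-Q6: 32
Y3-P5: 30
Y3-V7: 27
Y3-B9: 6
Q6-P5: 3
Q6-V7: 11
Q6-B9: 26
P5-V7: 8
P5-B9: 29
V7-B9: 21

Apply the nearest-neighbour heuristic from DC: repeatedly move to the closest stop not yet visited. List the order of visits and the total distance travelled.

From DC: distances to unvisited — B9=8, Y3=14, Q6=18, V7=20, P5=21. Nearest is B9 (8).
From B9: distances to unvisited — Y3=6, V7=21, Q6=26, P5=29. Nearest is Y3 (6).
From Y3: distances to unvisited — V7=27, P5=30, Q6=32. Nearest is V7 (27).
From V7: distances to unvisited — P5=8, Q6=11. Nearest is P5 (8).
From P5: distances to unvisited — Q6=3. Nearest is Q6 (3).
Return Q6→DC: 18.
Total = 8 + 6 + 27 + 8 + 3 + 18 = 70.

70 min along DC → B9 → Y3 → V7 → P5 → Q6 → DC.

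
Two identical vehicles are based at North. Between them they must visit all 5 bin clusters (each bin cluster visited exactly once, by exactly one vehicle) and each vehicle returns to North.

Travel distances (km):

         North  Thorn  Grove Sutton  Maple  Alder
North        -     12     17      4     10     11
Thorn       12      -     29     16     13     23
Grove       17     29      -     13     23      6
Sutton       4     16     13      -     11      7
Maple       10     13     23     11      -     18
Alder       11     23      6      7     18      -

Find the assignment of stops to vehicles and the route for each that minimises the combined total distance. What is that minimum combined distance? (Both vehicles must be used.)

There are 2^4 − 1 = 15 ways to divide the 5 stops into two non-empty groups. For each, the best each vehicle can do is its own shortest tour through its group:
  {Thorn} + {Grove, Sutton, Maple, Alder}: 24 + 50 = 74
  {Grove} + {Thorn, Sutton, Maple, Alder}: 34 + 54 = 88
  {Thorn, Grove} + {Sutton, Maple, Alder}: 58 + 39 = 97
  {Sutton} + {Thorn, Grove, Maple, Alder}: 8 + 65 = 73
  {Thorn, Sutton} + {Grove, Maple, Alder}: 32 + 50 = 82
  {Grove, Sutton} + {Thorn, Maple, Alder}: 34 + 54 = 88
  … (15 splits in total)
  {Thorn, Maple} + {Grove, Sutton, Alder}: 35 + 34 = 69  ← best
Best: vehicle 1 North → Thorn → Maple → North = 35; vehicle 2 North → Grove → Alder → Sutton → North = 34; combined 69.

Minimum combined distance: 69 km.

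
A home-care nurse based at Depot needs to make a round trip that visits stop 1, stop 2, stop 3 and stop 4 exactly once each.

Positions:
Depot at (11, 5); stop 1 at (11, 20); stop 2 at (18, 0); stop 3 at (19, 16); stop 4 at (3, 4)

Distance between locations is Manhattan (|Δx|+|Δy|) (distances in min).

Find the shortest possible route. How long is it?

With 4 stops there are 4!/2 = 12 distinct round trips (a route and its reverse cost the same).
Depot-stop 1-stop 2-stop 3-stop 4-Depot: 15+27+17+28+9 = 96
Depot-stop 1-stop 2-stop 4-stop 3-Depot: 15+27+19+28+19 = 108
Depot-stop 1-stop 3-stop 2-stop 4-Depot: 15+12+17+19+9 = 72
Depot-stop 1-stop 3-stop 4-stop 2-Depot: 15+12+28+19+12 = 86
Depot-stop 1-stop 4-stop 2-stop 3-Depot: 15+24+19+17+19 = 94
Depot-stop 1-stop 4-stop 3-stop 2-Depot: 15+24+28+17+12 = 96
Depot-stop 2-stop 1-stop 3-stop 4-Depot: 12+27+12+28+9 = 88
Depot-stop 2-stop 1-stop 4-stop 3-Depot: 12+27+24+28+19 = 110
Depot-stop 2-stop 3-stop 1-stop 4-Depot: 12+17+12+24+9 = 74
Depot-stop 2-stop 4-stop 1-stop 3-Depot: 12+19+24+12+19 = 86
Depot-stop 3-stop 1-stop 2-stop 4-Depot: 19+12+27+19+9 = 86
Depot-stop 3-stop 2-stop 1-stop 4-Depot: 19+17+27+24+9 = 96
The minimum is 72.
One optimal route: Depot → stop 1 → stop 3 → stop 2 → stop 4 → Depot (or its reverse).

Minimum total distance: 72 min.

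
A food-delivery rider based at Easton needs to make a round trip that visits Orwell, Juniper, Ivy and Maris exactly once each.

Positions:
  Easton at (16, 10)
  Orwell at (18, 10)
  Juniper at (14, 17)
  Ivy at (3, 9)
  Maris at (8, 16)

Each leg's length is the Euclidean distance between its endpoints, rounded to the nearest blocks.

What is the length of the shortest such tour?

38 blocks — the shortest possible round trip.

There are 12 distinct closed tours to check (reversals are equivalent).
Easton→Orwell→Juniper→Ivy→Maris→Easton: 2+8+14+9+10 = 43
Easton→Orwell→Juniper→Maris→Ivy→Easton: 2+8+6+9+13 = 38
Easton→Orwell→Ivy→Juniper→Maris→Easton: 2+15+14+6+10 = 47
Easton→Orwell→Ivy→Maris→Juniper→Easton: 2+15+9+6+7 = 39
Easton→Orwell→Maris→Juniper→Ivy→Easton: 2+12+6+14+13 = 47
Easton→Orwell→Maris→Ivy→Juniper→Easton: 2+12+9+14+7 = 44
Easton→Juniper→Orwell→Ivy→Maris→Easton: 7+8+15+9+10 = 49
Easton→Juniper→Orwell→Maris→Ivy→Easton: 7+8+12+9+13 = 49
Easton→Juniper→Ivy→Orwell→Maris→Easton: 7+14+15+12+10 = 58
Easton→Juniper→Maris→Orwell→Ivy→Easton: 7+6+12+15+13 = 53
Easton→Ivy→Orwell→Juniper→Maris→Easton: 13+15+8+6+10 = 52
Easton→Ivy→Juniper→Orwell→Maris→Easton: 13+14+8+12+10 = 57
The minimum is 38.
One optimal route: Easton → Orwell → Juniper → Maris → Ivy → Easton (or its reverse).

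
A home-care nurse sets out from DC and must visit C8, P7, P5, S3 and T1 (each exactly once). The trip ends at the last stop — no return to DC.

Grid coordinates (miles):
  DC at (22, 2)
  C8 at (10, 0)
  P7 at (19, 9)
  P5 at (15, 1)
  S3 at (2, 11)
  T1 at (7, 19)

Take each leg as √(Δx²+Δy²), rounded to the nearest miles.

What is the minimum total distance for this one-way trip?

Shortest open route: 45 miles.

There are 5! = 120 possible orderings.
DC→C8→P7→P5→S3→T1: 12+13+9+16+9 = 59
DC→C8→P7→P5→T1→S3: 12+13+9+20+9 = 63
DC→C8→P7→S3→P5→T1: 12+13+17+16+20 = 78
DC→C8→P7→S3→T1→P5: 12+13+17+9+20 = 71
DC→C8→P7→T1→P5→S3: 12+13+16+20+16 = 77
DC→C8→P7→T1→S3→P5: 12+13+16+9+16 = 66
DC→C8→P5→P7→S3→T1: 12+5+9+17+9 = 52
DC→C8→P5→P7→T1→S3: 12+5+9+16+9 = 51
DC→C8→P5→S3→P7→T1: 12+5+16+17+16 = 66
DC→C8→P5→S3→T1→P7: 12+5+16+9+16 = 58
DC→C8→P5→T1→P7→S3: 12+5+20+16+17 = 70
DC→C8→P5→T1→S3→P7: 12+5+20+9+17 = 63
DC→C8→S3→P7→P5→T1: 12+14+17+9+20 = 72
DC→C8→S3→P7→T1→P5: 12+14+17+16+20 = 79
… (106 more)
DC→P7→P5→C8→S3→T1: 8+9+5+14+9 = 45  ← best
The minimum is 45.
One shortest path: DC → P7 → P5 → C8 → S3 → T1.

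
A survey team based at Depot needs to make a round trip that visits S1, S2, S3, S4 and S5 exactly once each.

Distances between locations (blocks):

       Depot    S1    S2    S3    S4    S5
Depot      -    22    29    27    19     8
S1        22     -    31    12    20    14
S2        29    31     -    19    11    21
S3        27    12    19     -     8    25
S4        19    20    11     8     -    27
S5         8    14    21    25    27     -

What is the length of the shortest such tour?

Depot→S1→S2→S3→S4→S5→Depot: 22+31+19+8+27+8 = 115
Depot→S1→S2→S3→S5→S4→Depot: 22+31+19+25+27+19 = 143
Depot→S1→S2→S4→S3→S5→Depot: 22+31+11+8+25+8 = 105
Depot→S1→S2→S4→S5→S3→Depot: 22+31+11+27+25+27 = 143
Depot→S1→S2→S5→S3→S4→Depot: 22+31+21+25+8+19 = 126
Depot→S1→S2→S5→S4→S3→Depot: 22+31+21+27+8+27 = 136
Depot→S1→S3→S2→S4→S5→Depot: 22+12+19+11+27+8 = 99
Depot→S1→S3→S2→S5→S4→Depot: 22+12+19+21+27+19 = 120
Depot→S1→S3→S4→S2→S5→Depot: 22+12+8+11+21+8 = 82
Depot→S1→S3→S4→S5→S2→Depot: 22+12+8+27+21+29 = 119
Depot→S1→S3→S5→S2→S4→Depot: 22+12+25+21+11+19 = 110
Depot→S1→S3→S5→S4→S2→Depot: 22+12+25+27+11+29 = 126
Depot→S1→S4→S2→S3→S5→Depot: 22+20+11+19+25+8 = 105
Depot→S1→S4→S2→S5→S3→Depot: 22+20+11+21+25+27 = 126
… (46 more)
The minimum is 82.
One optimal route: Depot → S1 → S3 → S4 → S2 → S5 → Depot (or its reverse).

82 blocks — the shortest possible round trip.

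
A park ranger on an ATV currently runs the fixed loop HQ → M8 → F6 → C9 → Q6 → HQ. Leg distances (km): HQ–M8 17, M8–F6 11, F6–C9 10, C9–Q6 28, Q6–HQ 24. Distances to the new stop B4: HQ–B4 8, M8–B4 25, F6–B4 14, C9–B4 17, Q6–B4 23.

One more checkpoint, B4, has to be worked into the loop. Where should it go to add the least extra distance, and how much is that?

Adding 7 km by placing B4 on the Q6–HQ leg.

Insertion cost between consecutive stops i–j is d(i,B4) + d(B4,j) − d(i,j):
  between HQ and M8: 8 + 25 − 17 = 16
  between M8 and F6: 25 + 14 − 11 = 28
  between F6 and C9: 14 + 17 − 10 = 21
  between C9 and Q6: 17 + 23 − 28 = 12
  between Q6 and HQ: 23 + 8 − 24 = 7
Cheapest insertion is between Q6 and HQ, adding 7.
New total = 90 + 7 = 97.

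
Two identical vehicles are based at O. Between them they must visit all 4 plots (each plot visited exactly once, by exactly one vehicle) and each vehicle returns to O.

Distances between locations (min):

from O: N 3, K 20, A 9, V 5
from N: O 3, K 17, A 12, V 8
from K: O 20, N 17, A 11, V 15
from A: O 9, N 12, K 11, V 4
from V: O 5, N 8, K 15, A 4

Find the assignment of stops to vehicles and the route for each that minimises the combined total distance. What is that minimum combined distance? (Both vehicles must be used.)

Check every non-empty split of the stops between the two vehicles; for each half take its own optimal tour:
  {N} + {K, A, V}: 6 + 40 = 46
  {K} + {N, A, V}: 40 + 24 = 64
  {N, K} + {A, V}: 40 + 18 = 58
  {A} + {N, K, V}: 18 + 40 = 58
  {N, A} + {K, V}: 24 + 40 = 64
  {K, A} + {N, V}: 40 + 16 = 56
  … (7 splits in total)
Best: vehicle 1 O → N → O = 6; vehicle 2 O → K → A → V → O = 40; combined 46.

Minimum combined distance: 46 min.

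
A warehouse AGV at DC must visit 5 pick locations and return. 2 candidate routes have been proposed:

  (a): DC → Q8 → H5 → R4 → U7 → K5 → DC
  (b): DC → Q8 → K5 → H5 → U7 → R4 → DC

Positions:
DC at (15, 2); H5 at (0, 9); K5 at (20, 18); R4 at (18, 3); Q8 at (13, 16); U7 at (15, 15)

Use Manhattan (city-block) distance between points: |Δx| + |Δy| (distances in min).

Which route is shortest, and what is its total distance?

Shortest is (b), total 94 min.

(a): 16 + 20 + 24 + 15 + 8 + 21 = 104
(b): 16 + 9 + 29 + 21 + 15 + 4 = 94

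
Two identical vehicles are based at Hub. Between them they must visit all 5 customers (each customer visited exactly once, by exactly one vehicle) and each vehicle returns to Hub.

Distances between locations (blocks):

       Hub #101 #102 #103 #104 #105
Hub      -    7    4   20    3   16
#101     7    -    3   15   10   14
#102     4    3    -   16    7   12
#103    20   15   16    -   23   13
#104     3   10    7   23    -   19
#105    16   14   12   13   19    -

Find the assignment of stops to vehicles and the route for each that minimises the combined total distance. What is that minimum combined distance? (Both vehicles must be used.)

Check every non-empty split of the stops between the two vehicles; for each half take its own optimal tour:
  {#101} + {#102, #103, #104, #105}: 14 + 55 = 69
  {#102} + {#101, #103, #104, #105}: 8 + 57 = 65
  {#101, #102} + {#103, #104, #105}: 14 + 55 = 69
  {#103} + {#101, #102, #104, #105}: 40 + 43 = 83
  {#101, #103} + {#102, #104, #105}: 42 + 38 = 80
  {#102, #103} + {#101, #104, #105}: 40 + 43 = 83
  … (15 splits in total)
  {#104} + {#101, #102, #103, #105}: 6 + 51 = 57  ← best
Best: vehicle 1 Hub → #104 → Hub = 6; vehicle 2 Hub → #101 → #103 → #105 → #102 → Hub = 51; combined 57.

Minimum combined distance: 57 blocks.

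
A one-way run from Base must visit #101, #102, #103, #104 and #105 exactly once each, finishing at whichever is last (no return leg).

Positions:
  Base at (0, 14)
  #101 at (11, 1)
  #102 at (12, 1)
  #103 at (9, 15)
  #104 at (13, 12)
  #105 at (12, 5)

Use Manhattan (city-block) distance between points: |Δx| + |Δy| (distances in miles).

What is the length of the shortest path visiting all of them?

Minimum one-way distance = 30 miles.

There are 5! = 120 possible orderings.
Base → #101 → #102 → #103 → #104 → #105: 24+1+17+7+8 = 57
Base → #101 → #102 → #103 → #105 → #104: 24+1+17+13+8 = 63
Base → #101 → #102 → #104 → #103 → #105: 24+1+12+7+13 = 57
Base → #101 → #102 → #104 → #105 → #103: 24+1+12+8+13 = 58
Base → #101 → #102 → #105 → #103 → #104: 24+1+4+13+7 = 49
Base → #101 → #102 → #105 → #104 → #103: 24+1+4+8+7 = 44
Base → #101 → #103 → #102 → #104 → #105: 24+16+17+12+8 = 77
Base → #101 → #103 → #102 → #105 → #104: 24+16+17+4+8 = 69
Base → #101 → #103 → #104 → #102 → #105: 24+16+7+12+4 = 63
Base → #101 → #103 → #104 → #105 → #102: 24+16+7+8+4 = 59
Base → #101 → #103 → #105 → #102 → #104: 24+16+13+4+12 = 69
Base → #101 → #103 → #105 → #104 → #102: 24+16+13+8+12 = 73
Base → #101 → #104 → #102 → #103 → #105: 24+13+12+17+13 = 79
Base → #101 → #104 → #102 → #105 → #103: 24+13+12+4+13 = 66
… (106 more)
Base → #103 → #104 → #105 → #102 → #101: 10+7+8+4+1 = 30  ← best
The minimum is 30.
One shortest path: Base → #103 → #104 → #105 → #102 → #101.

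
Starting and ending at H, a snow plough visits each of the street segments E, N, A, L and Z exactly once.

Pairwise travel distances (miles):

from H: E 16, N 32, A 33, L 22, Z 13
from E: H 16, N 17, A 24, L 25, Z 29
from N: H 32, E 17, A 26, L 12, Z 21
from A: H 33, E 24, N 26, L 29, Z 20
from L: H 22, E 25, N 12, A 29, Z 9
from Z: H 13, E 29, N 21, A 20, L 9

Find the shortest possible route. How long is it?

Minimum total distance: 100 miles.

There are 60 distinct closed tours to check (reversals are equivalent).
H → E → N → A → L → Z → H: 16+17+26+29+9+13 = 110
H → E → N → A → Z → L → H: 16+17+26+20+9+22 = 110
H → E → N → L → A → Z → H: 16+17+12+29+20+13 = 107
H → E → N → L → Z → A → H: 16+17+12+9+20+33 = 107
H → E → N → Z → A → L → H: 16+17+21+20+29+22 = 125
H → E → N → Z → L → A → H: 16+17+21+9+29+33 = 125
H → E → A → N → L → Z → H: 16+24+26+12+9+13 = 100
H → E → A → N → Z → L → H: 16+24+26+21+9+22 = 118
H → E → A → L → N → Z → H: 16+24+29+12+21+13 = 115
H → E → A → L → Z → N → H: 16+24+29+9+21+32 = 131
H → E → A → Z → N → L → H: 16+24+20+21+12+22 = 115
H → E → A → Z → L → N → H: 16+24+20+9+12+32 = 113
H → E → L → N → A → Z → H: 16+25+12+26+20+13 = 112
H → E → L → N → Z → A → H: 16+25+12+21+20+33 = 127
… (46 more)
The minimum is 100.
One optimal route: H → E → A → N → L → Z → H (or its reverse).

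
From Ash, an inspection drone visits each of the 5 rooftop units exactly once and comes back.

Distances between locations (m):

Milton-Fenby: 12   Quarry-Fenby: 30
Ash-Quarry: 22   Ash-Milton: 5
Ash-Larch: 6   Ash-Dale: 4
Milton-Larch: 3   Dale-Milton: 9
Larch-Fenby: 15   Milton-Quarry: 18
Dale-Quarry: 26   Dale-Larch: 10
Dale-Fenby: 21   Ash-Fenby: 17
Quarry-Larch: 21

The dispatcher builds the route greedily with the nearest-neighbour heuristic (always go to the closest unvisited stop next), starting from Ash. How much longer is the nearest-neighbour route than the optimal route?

From Ash: Dale=4, Milton=5, Larch=6, Fenby=17, Quarry=22 → choose Dale (4).
From Dale: Milton=9, Larch=10, Fenby=21, Quarry=26 → choose Milton (9).
From Milton: Larch=3, Fenby=12, Quarry=18 → choose Larch (3).
From Larch: Fenby=15, Quarry=21 → choose Fenby (15).
From Fenby: Quarry=30 → choose Quarry (30).
NN route Ash → Dale → Milton → Larch → Fenby → Quarry → Ash costs 83.
Optimal: Ash → Dale → Quarry → Milton → Fenby → Larch → Ash costs 81 (by enumerating all 60 distinct tours).
Excess = 83 − 81 = 2.

Excess over optimum: 2 m.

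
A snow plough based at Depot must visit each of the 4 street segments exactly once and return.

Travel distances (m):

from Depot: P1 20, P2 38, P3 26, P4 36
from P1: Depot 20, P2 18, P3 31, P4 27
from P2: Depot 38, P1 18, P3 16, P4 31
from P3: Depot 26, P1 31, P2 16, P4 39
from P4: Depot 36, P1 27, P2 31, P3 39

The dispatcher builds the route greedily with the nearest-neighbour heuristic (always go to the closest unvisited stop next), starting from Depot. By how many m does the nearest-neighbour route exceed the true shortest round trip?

Depot: P1=20, P3=26, P4=36, P2=38 ⇒ P1
P1: P2=18, P4=27, P3=31 ⇒ P2
P2: P3=16, P4=31 ⇒ P3
P3: P4=39 ⇒ P4
NN route Depot → P1 → P2 → P3 → P4 → Depot costs 129.
Optimal: Depot → P1 → P4 → P2 → P3 → Depot costs 120 (by enumerating all 12 distinct tours).
Excess = 129 − 120 = 9.

Excess over optimum: 9 m.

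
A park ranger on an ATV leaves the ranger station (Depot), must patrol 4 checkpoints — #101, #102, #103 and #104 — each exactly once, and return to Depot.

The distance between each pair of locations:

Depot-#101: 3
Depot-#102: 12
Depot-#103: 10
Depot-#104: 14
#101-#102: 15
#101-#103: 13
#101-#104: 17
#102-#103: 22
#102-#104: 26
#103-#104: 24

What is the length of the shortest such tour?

There are 12 distinct closed tours to check (reversals are equivalent).
Depot → #101 → #102 → #103 → #104 → Depot: 3+15+22+24+14 = 78
Depot → #101 → #102 → #104 → #103 → Depot: 3+15+26+24+10 = 78
Depot → #101 → #103 → #102 → #104 → Depot: 3+13+22+26+14 = 78
Depot → #101 → #103 → #104 → #102 → Depot: 3+13+24+26+12 = 78
Depot → #101 → #104 → #102 → #103 → Depot: 3+17+26+22+10 = 78
Depot → #101 → #104 → #103 → #102 → Depot: 3+17+24+22+12 = 78
Depot → #102 → #101 → #103 → #104 → Depot: 12+15+13+24+14 = 78
Depot → #102 → #101 → #104 → #103 → Depot: 12+15+17+24+10 = 78
Depot → #102 → #103 → #101 → #104 → Depot: 12+22+13+17+14 = 78
Depot → #102 → #104 → #101 → #103 → Depot: 12+26+17+13+10 = 78
Depot → #103 → #101 → #102 → #104 → Depot: 10+13+15+26+14 = 78
Depot → #103 → #102 → #101 → #104 → Depot: 10+22+15+17+14 = 78
The minimum is 78.
One optimal route: Depot → #101 → #102 → #103 → #104 → Depot (or its reverse).

Minimum total distance: 78.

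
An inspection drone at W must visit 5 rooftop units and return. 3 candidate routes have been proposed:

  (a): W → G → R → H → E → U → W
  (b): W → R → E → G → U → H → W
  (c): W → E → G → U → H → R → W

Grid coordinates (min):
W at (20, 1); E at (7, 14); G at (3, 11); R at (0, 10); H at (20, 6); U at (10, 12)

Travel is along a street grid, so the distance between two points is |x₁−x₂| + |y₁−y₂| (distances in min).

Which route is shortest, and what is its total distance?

76 min — (b) is the shortest.

(a): 27 + 4 + 24 + 21 + 5 + 21 = 102
(b): 29 + 11 + 7 + 8 + 16 + 5 = 76
(c): 26 + 7 + 8 + 16 + 24 + 29 = 110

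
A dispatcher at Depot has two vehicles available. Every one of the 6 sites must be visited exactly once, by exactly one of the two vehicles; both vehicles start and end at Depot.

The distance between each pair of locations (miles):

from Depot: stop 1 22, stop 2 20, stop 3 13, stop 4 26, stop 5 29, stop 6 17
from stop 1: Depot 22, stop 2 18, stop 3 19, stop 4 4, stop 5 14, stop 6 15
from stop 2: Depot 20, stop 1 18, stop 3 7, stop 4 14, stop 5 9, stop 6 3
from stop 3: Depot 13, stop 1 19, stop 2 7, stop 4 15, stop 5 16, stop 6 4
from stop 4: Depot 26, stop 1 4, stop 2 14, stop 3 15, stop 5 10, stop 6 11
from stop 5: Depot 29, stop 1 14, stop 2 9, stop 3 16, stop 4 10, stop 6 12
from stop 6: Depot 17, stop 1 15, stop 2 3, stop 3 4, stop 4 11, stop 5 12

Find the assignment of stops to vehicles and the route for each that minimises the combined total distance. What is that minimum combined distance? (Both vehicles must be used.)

There are 2^5 − 1 = 31 ways to divide the 6 stops into two non-empty groups. For each, the best each vehicle can do is its own shortest tour through its group:
  {stop 1} + {stop 2, stop 3, stop 4, stop 5, stop 6}: 44 + 65 = 109
  {stop 2} + {stop 1, stop 3, stop 4, stop 5, stop 6}: 40 + 65 = 105
  {stop 1, stop 2} + {stop 3, stop 4, stop 5, stop 6}: 60 + 65 = 125
  {stop 3} + {stop 1, stop 2, stop 4, stop 5, stop 6}: 26 + 65 = 91
  {stop 1, stop 3} + {stop 2, stop 4, stop 5, stop 6}: 54 + 65 = 119
  {stop 2, stop 3} + {stop 1, stop 4, stop 5, stop 6}: 40 + 65 = 105
  … (31 splits in total)
Best: vehicle 1 Depot → stop 3 → Depot = 26; vehicle 2 Depot → stop 1 → stop 4 → stop 5 → stop 2 → stop 6 → Depot = 65; combined 91.

Minimum combined distance: 91 miles.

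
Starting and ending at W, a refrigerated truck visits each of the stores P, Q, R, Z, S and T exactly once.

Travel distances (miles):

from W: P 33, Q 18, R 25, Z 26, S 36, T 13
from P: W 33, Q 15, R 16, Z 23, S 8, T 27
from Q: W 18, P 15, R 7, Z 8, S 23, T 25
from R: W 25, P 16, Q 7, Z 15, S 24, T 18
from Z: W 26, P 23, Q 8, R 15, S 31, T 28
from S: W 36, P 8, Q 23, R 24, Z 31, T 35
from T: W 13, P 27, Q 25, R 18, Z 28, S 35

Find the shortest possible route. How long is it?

W → P → Q → R → Z → S → T → W: 33+15+7+15+31+35+13 = 149
W → P → Q → R → Z → T → S → W: 33+15+7+15+28+35+36 = 169
W → P → Q → R → S → Z → T → W: 33+15+7+24+31+28+13 = 151
W → P → Q → R → S → T → Z → W: 33+15+7+24+35+28+26 = 168
W → P → Q → R → T → Z → S → W: 33+15+7+18+28+31+36 = 168
W → P → Q → R → T → S → Z → W: 33+15+7+18+35+31+26 = 165
W → P → Q → Z → R → S → T → W: 33+15+8+15+24+35+13 = 143
W → P → Q → Z → R → T → S → W: 33+15+8+15+18+35+36 = 160
… (352 more)
W → Q → Z → P → S → R → T → W: 18+8+23+8+24+18+13 = 112  ← best
The minimum is 112.
One optimal route: W → Q → Z → P → S → R → T → W (or its reverse).

Shortest round trip = 112 miles.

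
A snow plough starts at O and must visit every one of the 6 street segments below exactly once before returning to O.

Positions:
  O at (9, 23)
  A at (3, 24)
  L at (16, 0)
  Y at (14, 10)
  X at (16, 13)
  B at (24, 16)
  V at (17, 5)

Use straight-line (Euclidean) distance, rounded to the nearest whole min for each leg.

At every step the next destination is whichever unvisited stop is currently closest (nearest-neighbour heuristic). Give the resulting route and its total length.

Nearest-neighbour total = 73 min; route O → A → X → Y → V → L → B → O.

O → [A:6 / X:12 / Y:14 / B:17 / V:20 / L:24] → A (6)
A → [X:17 / Y:18 / B:22 / V:24 / L:27] → X (17)
X → [Y:4 / V:8 / B:9 / L:13] → Y (4)
Y → [V:6 / L:10 / B:12] → V (6)
V → [L:5 / B:13] → L (5)
L → [B:18] → B (18)
Return B→O: 17.
Total = 6 + 17 + 4 + 6 + 5 + 18 + 17 = 73.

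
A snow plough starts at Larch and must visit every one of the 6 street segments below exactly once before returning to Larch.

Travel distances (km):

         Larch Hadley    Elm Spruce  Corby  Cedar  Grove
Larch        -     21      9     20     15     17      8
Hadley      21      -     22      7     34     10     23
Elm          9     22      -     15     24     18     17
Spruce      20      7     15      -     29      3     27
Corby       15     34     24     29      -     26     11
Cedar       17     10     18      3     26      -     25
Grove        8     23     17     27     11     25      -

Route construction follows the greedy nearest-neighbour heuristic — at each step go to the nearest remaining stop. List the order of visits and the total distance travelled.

92 km along Larch → Grove → Corby → Elm → Spruce → Cedar → Hadley → Larch.

Larch → [Grove:8 / Elm:9 / Corby:15 / Cedar:17 / Spruce:20 / Hadley:21] → Grove (8)
Grove → [Corby:11 / Elm:17 / Hadley:23 / Cedar:25 / Spruce:27] → Corby (11)
Corby → [Elm:24 / Cedar:26 / Spruce:29 / Hadley:34] → Elm (24)
Elm → [Spruce:15 / Cedar:18 / Hadley:22] → Spruce (15)
Spruce → [Cedar:3 / Hadley:7] → Cedar (3)
Cedar → [Hadley:10] → Hadley (10)
Return Hadley→Larch: 21.
Total = 8 + 11 + 24 + 15 + 3 + 10 + 21 = 92.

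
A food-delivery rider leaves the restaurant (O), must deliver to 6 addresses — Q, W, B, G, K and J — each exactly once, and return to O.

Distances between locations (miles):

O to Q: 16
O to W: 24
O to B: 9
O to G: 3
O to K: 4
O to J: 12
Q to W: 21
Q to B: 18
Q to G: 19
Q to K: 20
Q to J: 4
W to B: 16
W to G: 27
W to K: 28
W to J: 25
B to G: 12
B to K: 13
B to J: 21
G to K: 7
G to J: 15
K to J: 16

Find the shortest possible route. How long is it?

O → Q → W → B → G → K → J → O: 16+21+16+12+7+16+12 = 100
O → Q → W → B → G → J → K → O: 16+21+16+12+15+16+4 = 100
O → Q → W → B → K → G → J → O: 16+21+16+13+7+15+12 = 100
O → Q → W → B → K → J → G → O: 16+21+16+13+16+15+3 = 100
O → Q → W → B → J → G → K → O: 16+21+16+21+15+7+4 = 100
O → Q → W → B → J → K → G → O: 16+21+16+21+16+7+3 = 100
O → Q → W → G → B → K → J → O: 16+21+27+12+13+16+12 = 117
O → Q → W → G → B → J → K → O: 16+21+27+12+21+16+4 = 117
… (352 more)
O → B → W → Q → J → G → K → O: 9+16+21+4+15+7+4 = 76  ← best
The minimum is 76.
One optimal route: O → B → W → Q → J → G → K → O (or its reverse).

76 miles — the shortest possible round trip.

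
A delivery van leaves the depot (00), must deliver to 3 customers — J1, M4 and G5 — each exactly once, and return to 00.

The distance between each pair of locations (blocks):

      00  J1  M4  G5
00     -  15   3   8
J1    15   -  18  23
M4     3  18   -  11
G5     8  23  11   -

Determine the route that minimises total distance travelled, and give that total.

52 blocks — the shortest possible round trip.

00 - J1 - M4 - G5 - 00: 15+18+11+8 = 52
00 - J1 - G5 - M4 - 00: 15+23+11+3 = 52
00 - M4 - J1 - G5 - 00: 3+18+23+8 = 52
The minimum is 52.
One optimal route: 00 → J1 → M4 → G5 → 00 (or its reverse).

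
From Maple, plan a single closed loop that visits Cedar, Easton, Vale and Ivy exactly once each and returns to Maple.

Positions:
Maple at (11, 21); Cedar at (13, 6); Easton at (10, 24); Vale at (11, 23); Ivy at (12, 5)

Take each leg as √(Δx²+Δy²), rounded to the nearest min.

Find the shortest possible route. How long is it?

Minimum total distance: 38 min.

With 4 stops there are 4!/2 = 12 distinct round trips (a route and its reverse cost the same).
Maple→Cedar→Easton→Vale→Ivy→Maple: 15+18+1+18+16 = 68
Maple→Cedar→Easton→Ivy→Vale→Maple: 15+18+19+18+2 = 72
Maple→Cedar→Vale→Easton→Ivy→Maple: 15+17+1+19+16 = 68
Maple→Cedar→Vale→Ivy→Easton→Maple: 15+17+18+19+3 = 72
Maple→Cedar→Ivy→Easton→Vale→Maple: 15+1+19+1+2 = 38
Maple→Cedar→Ivy→Vale→Easton→Maple: 15+1+18+1+3 = 38
Maple→Easton→Cedar→Vale→Ivy→Maple: 3+18+17+18+16 = 72
Maple→Easton→Cedar→Ivy→Vale→Maple: 3+18+1+18+2 = 42
Maple→Easton→Vale→Cedar→Ivy→Maple: 3+1+17+1+16 = 38
Maple→Easton→Ivy→Cedar→Vale→Maple: 3+19+1+17+2 = 42
Maple→Vale→Cedar→Easton→Ivy→Maple: 2+17+18+19+16 = 72
Maple→Vale→Easton→Cedar→Ivy→Maple: 2+1+18+1+16 = 38
The minimum is 38.
One optimal route: Maple → Cedar → Ivy → Easton → Vale → Maple (or its reverse).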